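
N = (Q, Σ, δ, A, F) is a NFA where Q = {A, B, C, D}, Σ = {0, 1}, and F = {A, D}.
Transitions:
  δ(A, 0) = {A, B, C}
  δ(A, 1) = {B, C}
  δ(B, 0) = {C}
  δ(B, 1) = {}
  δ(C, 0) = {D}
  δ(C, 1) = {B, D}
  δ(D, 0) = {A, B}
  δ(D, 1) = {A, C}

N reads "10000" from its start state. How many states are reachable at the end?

Start: {A}
read 1: {B, C}
read 0: {C, D}
read 0: {A, B, D}
read 0: {A, B, C}
read 0: {A, B, C, D}
Final reachable set {A, B, C, D} has 4 states.

4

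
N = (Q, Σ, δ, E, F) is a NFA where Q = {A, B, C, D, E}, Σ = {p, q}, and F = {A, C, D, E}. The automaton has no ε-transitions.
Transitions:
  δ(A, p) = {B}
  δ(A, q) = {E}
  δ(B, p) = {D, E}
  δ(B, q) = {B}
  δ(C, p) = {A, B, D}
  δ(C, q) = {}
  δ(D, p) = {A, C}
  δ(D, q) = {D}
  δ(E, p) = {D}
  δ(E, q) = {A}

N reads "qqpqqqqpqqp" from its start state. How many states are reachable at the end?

Start: {E}
read q: {A}
read q: {E}
read p: {D}
read q: {D}
read q: {D}
read q: {D}
read q: {D}
read p: {A, C}
read q: {E}
read q: {A}
read p: {B}
Final reachable set {B} has 1 state.

1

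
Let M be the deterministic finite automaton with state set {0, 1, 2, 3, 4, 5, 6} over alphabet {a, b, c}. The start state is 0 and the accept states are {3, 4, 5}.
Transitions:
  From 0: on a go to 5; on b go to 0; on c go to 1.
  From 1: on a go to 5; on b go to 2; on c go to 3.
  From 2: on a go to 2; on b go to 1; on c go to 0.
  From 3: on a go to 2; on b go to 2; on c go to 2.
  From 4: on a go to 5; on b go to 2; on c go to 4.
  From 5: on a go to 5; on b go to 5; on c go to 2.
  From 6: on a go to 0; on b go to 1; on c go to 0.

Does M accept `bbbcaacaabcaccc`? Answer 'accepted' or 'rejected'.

accepted

0 --b--> 0
0 --b--> 0
0 --b--> 0
0 --c--> 1
1 --a--> 5
5 --a--> 5
5 --c--> 2
2 --a--> 2
2 --a--> 2
2 --b--> 1
1 --c--> 3
3 --a--> 2
2 --c--> 0
0 --c--> 1
1 --c--> 3
End in state 3, which is an accepting state.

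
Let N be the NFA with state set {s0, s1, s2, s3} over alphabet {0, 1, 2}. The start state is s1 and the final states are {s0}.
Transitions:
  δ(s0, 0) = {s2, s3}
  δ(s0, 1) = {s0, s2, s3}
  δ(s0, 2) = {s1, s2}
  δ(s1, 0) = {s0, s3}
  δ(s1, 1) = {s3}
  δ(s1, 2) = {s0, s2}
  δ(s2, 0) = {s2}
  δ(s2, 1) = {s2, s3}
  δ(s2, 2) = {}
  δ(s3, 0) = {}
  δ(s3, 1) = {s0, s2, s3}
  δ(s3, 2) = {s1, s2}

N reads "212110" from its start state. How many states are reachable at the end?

2

Start: {s1}
read 2: {s0, s2}
read 1: {s0, s2, s3}
read 2: {s1, s2}
read 1: {s2, s3}
read 1: {s0, s2, s3}
read 0: {s2, s3}
Final reachable set {s2, s3} has 2 states.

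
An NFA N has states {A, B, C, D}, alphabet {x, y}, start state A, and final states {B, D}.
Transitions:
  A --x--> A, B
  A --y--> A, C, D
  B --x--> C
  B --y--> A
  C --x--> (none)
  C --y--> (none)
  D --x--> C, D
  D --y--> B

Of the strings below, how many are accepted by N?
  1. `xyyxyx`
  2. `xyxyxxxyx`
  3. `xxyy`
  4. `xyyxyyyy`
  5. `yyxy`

5

`xyyxyx`: accepted
`xyxyxxxyx`: accepted
`xxyy`: accepted
`xyyxyyyy`: accepted
`yyxy`: accepted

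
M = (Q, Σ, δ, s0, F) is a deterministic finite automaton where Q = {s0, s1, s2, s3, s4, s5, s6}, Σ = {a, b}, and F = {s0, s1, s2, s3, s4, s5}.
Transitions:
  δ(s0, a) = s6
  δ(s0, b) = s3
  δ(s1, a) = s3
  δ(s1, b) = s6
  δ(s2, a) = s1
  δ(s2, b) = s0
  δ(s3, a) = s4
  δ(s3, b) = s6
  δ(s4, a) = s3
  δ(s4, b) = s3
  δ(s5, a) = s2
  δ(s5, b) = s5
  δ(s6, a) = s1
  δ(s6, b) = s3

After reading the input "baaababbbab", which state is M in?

s3

s0 --b--> s3
s3 --a--> s4
s4 --a--> s3
s3 --a--> s4
s4 --b--> s3
s3 --a--> s4
s4 --b--> s3
s3 --b--> s6
s6 --b--> s3
s3 --a--> s4
s4 --b--> s3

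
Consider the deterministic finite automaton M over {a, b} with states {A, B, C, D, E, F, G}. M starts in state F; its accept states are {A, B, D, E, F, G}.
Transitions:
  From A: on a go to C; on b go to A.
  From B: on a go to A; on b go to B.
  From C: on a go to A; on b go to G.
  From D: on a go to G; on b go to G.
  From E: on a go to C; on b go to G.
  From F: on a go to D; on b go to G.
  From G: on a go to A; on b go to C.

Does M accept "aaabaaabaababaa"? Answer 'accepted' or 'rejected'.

F --a--> D
D --a--> G
G --a--> A
A --b--> A
A --a--> C
C --a--> A
A --a--> C
C --b--> G
G --a--> A
A --a--> C
C --b--> G
G --a--> A
A --b--> A
A --a--> C
C --a--> A
End in state A, which is an accepting state.

accepted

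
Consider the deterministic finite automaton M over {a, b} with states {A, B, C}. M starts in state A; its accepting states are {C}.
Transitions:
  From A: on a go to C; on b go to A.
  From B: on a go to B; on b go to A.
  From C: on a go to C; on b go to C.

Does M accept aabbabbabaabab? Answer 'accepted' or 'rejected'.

accepted

A --a--> C
C --a--> C
C --b--> C
C --b--> C
C --a--> C
C --b--> C
C --b--> C
C --a--> C
C --b--> C
C --a--> C
C --a--> C
C --b--> C
C --a--> C
C --b--> C
End in state C, which is an accepting state.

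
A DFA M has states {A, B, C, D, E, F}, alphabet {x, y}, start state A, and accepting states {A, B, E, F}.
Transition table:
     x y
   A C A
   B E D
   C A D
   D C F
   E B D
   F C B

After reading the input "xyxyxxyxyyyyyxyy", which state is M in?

F

A --x--> C
C --y--> D
D --x--> C
C --y--> D
D --x--> C
C --x--> A
A --y--> A
A --x--> C
C --y--> D
D --y--> F
F --y--> B
B --y--> D
D --y--> F
F --x--> C
C --y--> D
D --y--> F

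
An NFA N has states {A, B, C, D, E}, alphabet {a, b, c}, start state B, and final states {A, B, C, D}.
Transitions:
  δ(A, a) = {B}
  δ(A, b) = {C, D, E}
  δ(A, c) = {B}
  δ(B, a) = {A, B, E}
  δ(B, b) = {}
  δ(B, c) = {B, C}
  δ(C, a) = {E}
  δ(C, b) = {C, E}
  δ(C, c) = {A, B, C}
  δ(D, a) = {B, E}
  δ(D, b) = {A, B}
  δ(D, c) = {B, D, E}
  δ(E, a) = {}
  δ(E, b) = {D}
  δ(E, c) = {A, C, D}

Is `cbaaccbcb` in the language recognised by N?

Start: {B}
read c: {B, C}
read b: {C, E}
read a: {E}
read a: {}
The reachable set is empty and stays empty for the remaining 5 symbols.
Reachable ∩ accepting = {} — empty.

rejected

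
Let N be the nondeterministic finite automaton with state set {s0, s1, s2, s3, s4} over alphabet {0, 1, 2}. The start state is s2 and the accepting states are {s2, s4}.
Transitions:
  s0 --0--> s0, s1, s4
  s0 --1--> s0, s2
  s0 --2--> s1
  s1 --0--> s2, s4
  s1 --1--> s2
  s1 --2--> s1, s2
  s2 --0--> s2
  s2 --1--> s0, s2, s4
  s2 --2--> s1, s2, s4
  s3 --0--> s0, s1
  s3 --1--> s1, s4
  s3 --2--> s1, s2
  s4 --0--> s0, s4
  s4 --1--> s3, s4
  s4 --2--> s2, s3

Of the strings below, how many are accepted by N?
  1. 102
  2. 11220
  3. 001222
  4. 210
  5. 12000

5

102: accepted
11220: accepted
001222: accepted
210: accepted
12000: accepted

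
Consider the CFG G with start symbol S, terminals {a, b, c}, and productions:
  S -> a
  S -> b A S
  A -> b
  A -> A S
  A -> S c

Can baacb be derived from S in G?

no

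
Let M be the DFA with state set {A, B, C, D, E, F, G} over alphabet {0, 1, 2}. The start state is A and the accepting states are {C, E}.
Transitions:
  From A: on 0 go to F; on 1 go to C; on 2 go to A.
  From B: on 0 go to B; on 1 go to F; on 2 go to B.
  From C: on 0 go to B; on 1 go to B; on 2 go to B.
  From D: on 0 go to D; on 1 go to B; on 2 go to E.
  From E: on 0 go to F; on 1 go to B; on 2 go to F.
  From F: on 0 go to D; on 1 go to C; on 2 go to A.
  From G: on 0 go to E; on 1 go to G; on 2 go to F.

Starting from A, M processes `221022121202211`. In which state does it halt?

C

A --2--> A
A --2--> A
A --1--> C
C --0--> B
B --2--> B
B --2--> B
B --1--> F
F --2--> A
A --1--> C
C --2--> B
B --0--> B
B --2--> B
B --2--> B
B --1--> F
F --1--> C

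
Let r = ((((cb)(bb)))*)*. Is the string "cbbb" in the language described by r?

Split into 1 piece cbbb; each matches (((cb)(bb)))*.

yes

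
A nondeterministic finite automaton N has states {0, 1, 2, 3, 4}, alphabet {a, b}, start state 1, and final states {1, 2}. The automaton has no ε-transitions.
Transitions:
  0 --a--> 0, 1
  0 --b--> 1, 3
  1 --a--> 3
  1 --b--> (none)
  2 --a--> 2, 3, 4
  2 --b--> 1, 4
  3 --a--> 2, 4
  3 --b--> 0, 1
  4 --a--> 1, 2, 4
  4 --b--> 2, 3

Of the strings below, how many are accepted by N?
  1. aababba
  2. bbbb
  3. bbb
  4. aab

aababba: accepted
bbbb: rejected
bbb: rejected
aab: accepted

2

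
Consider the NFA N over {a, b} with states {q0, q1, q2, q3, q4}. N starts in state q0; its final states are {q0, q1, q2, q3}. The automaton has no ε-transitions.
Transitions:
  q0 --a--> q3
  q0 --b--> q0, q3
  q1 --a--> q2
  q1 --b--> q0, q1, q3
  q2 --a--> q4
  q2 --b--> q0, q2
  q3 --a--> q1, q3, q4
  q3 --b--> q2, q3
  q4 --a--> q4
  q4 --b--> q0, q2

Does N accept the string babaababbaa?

accepted

Start: {q0}
read b: {q0, q3}
read a: {q1, q3, q4}
read b: {q0, q1, q2, q3}
read a: {q1, q2, q3, q4}
read a: {q1, q2, q3, q4}
read b: {q0, q1, q2, q3}
read a: {q1, q2, q3, q4}
read b: {q0, q1, q2, q3}
read b: {q0, q1, q2, q3}
read a: {q1, q2, q3, q4}
read a: {q1, q2, q3, q4}
Reachable ∩ accepting = {q1, q2, q3} — nonempty.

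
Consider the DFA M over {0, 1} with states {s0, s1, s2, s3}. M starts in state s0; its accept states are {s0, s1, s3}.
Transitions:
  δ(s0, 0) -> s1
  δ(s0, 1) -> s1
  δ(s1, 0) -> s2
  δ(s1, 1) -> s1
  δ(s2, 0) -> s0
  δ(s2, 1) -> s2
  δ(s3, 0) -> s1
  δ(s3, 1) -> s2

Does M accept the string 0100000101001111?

accepted

s0 --0--> s1
s1 --1--> s1
s1 --0--> s2
s2 --0--> s0
s0 --0--> s1
s1 --0--> s2
s2 --0--> s0
s0 --1--> s1
s1 --0--> s2
s2 --1--> s2
s2 --0--> s0
s0 --0--> s1
s1 --1--> s1
s1 --1--> s1
s1 --1--> s1
s1 --1--> s1
End in state s1, which is an accepting state.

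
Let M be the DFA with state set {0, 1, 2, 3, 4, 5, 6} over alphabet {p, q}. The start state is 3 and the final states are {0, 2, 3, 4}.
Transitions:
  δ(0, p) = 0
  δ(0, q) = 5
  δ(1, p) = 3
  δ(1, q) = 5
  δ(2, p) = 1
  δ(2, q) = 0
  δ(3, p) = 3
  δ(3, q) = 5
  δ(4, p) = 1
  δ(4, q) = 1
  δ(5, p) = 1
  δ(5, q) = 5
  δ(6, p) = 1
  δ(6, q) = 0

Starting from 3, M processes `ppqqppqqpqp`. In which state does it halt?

1

3 --p--> 3
3 --p--> 3
3 --q--> 5
5 --q--> 5
5 --p--> 1
1 --p--> 3
3 --q--> 5
5 --q--> 5
5 --p--> 1
1 --q--> 5
5 --p--> 1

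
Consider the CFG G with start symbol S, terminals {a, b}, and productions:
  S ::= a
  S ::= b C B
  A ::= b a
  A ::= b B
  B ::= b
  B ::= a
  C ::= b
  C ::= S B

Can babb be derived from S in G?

S ⇒ bCB ⇒ bSBB ⇒ baBB ⇒ babB ⇒ babb

yes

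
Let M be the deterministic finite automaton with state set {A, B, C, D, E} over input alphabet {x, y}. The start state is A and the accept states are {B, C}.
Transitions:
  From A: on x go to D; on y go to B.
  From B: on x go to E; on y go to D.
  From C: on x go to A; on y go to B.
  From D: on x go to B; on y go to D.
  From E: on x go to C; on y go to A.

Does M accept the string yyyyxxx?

A --y--> B
B --y--> D
D --y--> D
D --y--> D
D --x--> B
B --x--> E
E --x--> C
End in state C, which is an accepting state.

accepted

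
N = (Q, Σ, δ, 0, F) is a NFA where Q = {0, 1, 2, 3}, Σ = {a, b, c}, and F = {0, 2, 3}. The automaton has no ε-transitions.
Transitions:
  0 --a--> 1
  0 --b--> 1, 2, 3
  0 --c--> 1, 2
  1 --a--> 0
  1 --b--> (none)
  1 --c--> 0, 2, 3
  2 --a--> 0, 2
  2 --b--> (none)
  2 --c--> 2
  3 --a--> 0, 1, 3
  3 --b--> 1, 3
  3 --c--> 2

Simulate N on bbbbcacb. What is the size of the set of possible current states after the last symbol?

3

Start: {0}
read b: {1, 2, 3}
read b: {1, 3}
read b: {1, 3}
read b: {1, 3}
read c: {0, 2, 3}
read a: {0, 1, 2, 3}
read c: {0, 1, 2, 3}
read b: {1, 2, 3}
Final reachable set {1, 2, 3} has 3 states.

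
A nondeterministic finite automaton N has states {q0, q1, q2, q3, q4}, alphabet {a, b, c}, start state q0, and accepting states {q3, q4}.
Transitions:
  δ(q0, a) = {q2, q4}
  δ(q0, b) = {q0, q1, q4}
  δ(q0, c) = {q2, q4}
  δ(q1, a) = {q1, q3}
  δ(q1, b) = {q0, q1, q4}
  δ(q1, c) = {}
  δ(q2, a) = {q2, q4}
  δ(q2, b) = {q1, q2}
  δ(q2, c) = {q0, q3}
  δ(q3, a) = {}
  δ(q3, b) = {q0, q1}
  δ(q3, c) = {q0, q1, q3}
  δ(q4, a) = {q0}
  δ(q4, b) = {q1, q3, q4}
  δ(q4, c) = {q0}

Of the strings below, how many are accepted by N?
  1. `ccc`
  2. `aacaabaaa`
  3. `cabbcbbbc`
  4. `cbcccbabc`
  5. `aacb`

`ccc`: accepted
`aacaabaaa`: accepted
`cabbcbbbc`: accepted
`cbcccbabc`: accepted
`aacb`: accepted

5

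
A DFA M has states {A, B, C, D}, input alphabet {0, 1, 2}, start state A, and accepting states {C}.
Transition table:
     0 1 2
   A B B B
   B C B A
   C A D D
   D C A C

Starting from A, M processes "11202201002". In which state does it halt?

B

A --1--> B
B --1--> B
B --2--> A
A --0--> B
B --2--> A
A --2--> B
B --0--> C
C --1--> D
D --0--> C
C --0--> A
A --2--> B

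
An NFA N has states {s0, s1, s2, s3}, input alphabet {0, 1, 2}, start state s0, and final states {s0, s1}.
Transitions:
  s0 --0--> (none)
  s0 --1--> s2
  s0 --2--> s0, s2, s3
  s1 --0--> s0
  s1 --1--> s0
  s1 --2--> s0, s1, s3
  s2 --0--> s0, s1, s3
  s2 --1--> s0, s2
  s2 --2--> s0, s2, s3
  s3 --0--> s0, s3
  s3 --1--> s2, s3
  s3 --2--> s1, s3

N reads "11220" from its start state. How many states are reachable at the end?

3

Start: {s0}
read 1: {s2}
read 1: {s0, s2}
read 2: {s0, s2, s3}
read 2: {s0, s1, s2, s3}
read 0: {s0, s1, s3}
Final reachable set {s0, s1, s3} has 3 states.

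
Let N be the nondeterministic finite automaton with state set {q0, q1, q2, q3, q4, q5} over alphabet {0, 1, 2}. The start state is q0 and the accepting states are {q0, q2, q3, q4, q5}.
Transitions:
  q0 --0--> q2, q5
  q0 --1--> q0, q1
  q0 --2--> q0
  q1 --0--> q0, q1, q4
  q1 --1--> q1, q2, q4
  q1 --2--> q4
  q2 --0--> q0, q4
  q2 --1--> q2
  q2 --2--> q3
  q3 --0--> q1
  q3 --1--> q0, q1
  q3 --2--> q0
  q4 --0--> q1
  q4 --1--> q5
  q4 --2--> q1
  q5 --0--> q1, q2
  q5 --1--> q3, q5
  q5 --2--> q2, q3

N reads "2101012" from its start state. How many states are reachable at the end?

Start: {q0}
read 2: {q0}
read 1: {q0, q1}
read 0: {q0, q1, q2, q4, q5}
read 1: {q0, q1, q2, q3, q4, q5}
read 0: {q0, q1, q2, q4, q5}
read 1: {q0, q1, q2, q3, q4, q5}
read 2: {q0, q1, q2, q3, q4}
Final reachable set {q0, q1, q2, q3, q4} has 5 states.

5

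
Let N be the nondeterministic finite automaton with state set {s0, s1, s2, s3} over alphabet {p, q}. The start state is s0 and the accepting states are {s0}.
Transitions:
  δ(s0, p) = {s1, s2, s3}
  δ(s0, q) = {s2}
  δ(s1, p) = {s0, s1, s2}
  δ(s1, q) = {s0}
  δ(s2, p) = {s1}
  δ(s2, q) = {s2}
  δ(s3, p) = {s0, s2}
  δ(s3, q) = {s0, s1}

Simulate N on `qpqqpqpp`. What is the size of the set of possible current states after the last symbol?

Start: {s0}
read q: {s2}
read p: {s1}
read q: {s0}
read q: {s2}
read p: {s1}
read q: {s0}
read p: {s1, s2, s3}
read p: {s0, s1, s2}
Final reachable set {s0, s1, s2} has 3 states.

3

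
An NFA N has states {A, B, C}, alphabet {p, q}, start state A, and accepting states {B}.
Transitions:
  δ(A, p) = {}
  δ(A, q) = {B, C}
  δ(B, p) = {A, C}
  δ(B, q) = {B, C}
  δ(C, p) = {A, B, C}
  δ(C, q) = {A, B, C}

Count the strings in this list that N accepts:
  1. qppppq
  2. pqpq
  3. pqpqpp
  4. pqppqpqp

qppppq: accepted
pqpq: rejected
pqpqpp: rejected
pqppqpqp: rejected

1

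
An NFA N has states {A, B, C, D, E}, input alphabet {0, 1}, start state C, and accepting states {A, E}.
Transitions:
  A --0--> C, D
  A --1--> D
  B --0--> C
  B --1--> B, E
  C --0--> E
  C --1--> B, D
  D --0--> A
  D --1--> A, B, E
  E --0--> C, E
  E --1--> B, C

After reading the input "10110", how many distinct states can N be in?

Start: {C}
read 1: {B, D}
read 0: {A, C}
read 1: {B, D}
read 1: {A, B, E}
read 0: {C, D, E}
Final reachable set {C, D, E} has 3 states.

3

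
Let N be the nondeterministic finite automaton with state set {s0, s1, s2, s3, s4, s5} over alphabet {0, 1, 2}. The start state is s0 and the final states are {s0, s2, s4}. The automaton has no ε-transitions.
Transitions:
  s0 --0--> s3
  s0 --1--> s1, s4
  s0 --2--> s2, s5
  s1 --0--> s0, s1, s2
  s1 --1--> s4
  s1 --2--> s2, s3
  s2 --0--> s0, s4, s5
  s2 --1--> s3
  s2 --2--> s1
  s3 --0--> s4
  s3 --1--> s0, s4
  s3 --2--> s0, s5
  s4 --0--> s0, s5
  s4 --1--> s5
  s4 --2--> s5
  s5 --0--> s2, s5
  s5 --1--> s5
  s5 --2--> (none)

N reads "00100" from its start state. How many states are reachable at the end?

Start: {s0}
read 0: {s3}
read 0: {s4}
read 1: {s5}
read 0: {s2, s5}
read 0: {s0, s2, s4, s5}
Final reachable set {s0, s2, s4, s5} has 4 states.

4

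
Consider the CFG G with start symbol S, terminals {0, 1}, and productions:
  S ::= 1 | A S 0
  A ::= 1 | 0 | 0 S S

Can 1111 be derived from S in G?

no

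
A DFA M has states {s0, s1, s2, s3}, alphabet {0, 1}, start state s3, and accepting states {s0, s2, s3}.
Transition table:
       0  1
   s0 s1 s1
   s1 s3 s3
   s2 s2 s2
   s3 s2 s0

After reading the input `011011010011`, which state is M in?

s3 --0--> s2
s2 --1--> s2
s2 --1--> s2
s2 --0--> s2
s2 --1--> s2
s2 --1--> s2
s2 --0--> s2
s2 --1--> s2
s2 --0--> s2
s2 --0--> s2
s2 --1--> s2
s2 --1--> s2

s2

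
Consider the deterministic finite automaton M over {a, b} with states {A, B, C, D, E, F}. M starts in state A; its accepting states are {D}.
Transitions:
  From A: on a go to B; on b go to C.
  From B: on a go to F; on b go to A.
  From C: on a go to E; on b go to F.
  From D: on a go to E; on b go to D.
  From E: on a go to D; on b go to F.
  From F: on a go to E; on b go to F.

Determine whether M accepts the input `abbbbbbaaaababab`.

rejected

A --a--> B
B --b--> A
A --b--> C
C --b--> F
F --b--> F
F --b--> F
F --b--> F
F --a--> E
E --a--> D
D --a--> E
E --a--> D
D --b--> D
D --a--> E
E --b--> F
F --a--> E
E --b--> F
End in state F, which is not an accepting state.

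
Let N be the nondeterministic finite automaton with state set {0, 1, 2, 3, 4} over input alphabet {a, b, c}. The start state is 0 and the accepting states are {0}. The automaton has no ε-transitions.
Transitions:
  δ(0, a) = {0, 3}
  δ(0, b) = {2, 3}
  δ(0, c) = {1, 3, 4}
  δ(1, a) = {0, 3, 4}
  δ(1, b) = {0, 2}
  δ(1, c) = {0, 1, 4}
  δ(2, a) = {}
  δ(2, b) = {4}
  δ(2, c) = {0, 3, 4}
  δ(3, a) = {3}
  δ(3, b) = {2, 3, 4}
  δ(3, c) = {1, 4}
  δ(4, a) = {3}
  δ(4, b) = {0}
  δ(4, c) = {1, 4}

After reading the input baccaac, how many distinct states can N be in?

Start: {0}
read b: {2, 3}
read a: {3}
read c: {1, 4}
read c: {0, 1, 4}
read a: {0, 3, 4}
read a: {0, 3}
read c: {1, 3, 4}
Final reachable set {1, 3, 4} has 3 states.

3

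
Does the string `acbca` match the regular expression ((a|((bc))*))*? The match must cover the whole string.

no

acbca cannot be split into zero or more pieces each matching (a|((bc))*).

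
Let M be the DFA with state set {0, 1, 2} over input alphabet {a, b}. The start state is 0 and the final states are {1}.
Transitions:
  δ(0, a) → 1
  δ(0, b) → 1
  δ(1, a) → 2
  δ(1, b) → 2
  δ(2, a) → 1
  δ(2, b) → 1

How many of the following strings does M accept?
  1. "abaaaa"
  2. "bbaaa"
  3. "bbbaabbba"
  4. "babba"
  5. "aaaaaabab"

"abaaaa": rejected
"bbaaa": accepted
"bbbaabbba": accepted
"babba": accepted
"aaaaaabab": accepted

4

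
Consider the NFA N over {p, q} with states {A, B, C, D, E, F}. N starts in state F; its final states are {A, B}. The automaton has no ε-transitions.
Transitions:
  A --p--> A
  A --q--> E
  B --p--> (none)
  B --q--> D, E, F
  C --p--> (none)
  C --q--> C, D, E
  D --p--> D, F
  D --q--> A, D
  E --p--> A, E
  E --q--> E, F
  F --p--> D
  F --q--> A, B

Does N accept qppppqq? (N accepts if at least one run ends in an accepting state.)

Start: {F}
read q: {A, B}
read p: {A}
read p: {A}
read p: {A}
read p: {A}
read q: {E}
read q: {E, F}
Reachable ∩ accepting = {} — empty.

rejected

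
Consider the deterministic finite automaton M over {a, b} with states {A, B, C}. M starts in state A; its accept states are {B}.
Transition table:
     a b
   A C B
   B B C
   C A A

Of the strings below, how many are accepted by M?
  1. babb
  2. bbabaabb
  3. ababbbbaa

babb: rejected
bbabaabb: rejected
ababbbbaa: rejected

0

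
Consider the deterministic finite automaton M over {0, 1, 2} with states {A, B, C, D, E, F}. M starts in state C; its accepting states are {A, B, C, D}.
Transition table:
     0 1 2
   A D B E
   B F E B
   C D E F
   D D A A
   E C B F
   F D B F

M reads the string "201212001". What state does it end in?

C --2--> F
F --0--> D
D --1--> A
A --2--> E
E --1--> B
B --2--> B
B --0--> F
F --0--> D
D --1--> A

A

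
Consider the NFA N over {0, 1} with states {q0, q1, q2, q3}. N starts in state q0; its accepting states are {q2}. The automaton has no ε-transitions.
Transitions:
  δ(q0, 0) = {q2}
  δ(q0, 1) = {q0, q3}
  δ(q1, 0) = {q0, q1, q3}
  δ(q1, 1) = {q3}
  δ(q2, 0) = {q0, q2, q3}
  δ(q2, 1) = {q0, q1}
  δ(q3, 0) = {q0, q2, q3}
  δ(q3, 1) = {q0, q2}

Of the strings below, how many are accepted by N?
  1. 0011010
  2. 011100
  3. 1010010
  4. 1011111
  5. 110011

5

0011010: accepted
011100: accepted
1010010: accepted
1011111: accepted
110011: accepted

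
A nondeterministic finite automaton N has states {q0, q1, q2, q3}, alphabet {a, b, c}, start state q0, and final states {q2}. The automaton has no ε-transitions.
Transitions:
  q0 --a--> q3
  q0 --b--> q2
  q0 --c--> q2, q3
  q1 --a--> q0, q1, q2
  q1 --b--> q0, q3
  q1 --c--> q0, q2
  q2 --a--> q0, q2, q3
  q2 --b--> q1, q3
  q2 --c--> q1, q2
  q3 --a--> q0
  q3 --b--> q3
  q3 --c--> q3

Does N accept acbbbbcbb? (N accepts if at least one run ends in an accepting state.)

Start: {q0}
read a: {q3}
read c: {q3}
read b: {q3}
read b: {q3}
read b: {q3}
read b: {q3}
read c: {q3}
read b: {q3}
read b: {q3}
Reachable ∩ accepting = {} — empty.

rejected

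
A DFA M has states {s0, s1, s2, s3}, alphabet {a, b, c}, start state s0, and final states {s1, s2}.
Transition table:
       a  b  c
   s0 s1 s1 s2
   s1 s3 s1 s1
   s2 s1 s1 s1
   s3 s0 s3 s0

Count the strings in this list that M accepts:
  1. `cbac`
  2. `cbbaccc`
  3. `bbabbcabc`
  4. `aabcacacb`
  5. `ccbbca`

3

`cbac`: rejected
`cbbaccc`: accepted
`bbabbcabc`: accepted
`aabcacacb`: accepted
`ccbbca`: rejected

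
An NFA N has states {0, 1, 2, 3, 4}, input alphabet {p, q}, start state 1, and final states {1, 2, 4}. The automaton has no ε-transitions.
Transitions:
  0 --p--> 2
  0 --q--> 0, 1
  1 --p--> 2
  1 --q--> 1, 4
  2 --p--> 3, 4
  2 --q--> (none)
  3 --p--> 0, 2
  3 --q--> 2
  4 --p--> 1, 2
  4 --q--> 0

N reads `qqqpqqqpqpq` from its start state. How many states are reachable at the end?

2

Start: {1}
read q: {1, 4}
read q: {0, 1, 4}
read q: {0, 1, 4}
read p: {1, 2}
read q: {1, 4}
read q: {0, 1, 4}
read q: {0, 1, 4}
read p: {1, 2}
read q: {1, 4}
read p: {1, 2}
read q: {1, 4}
Final reachable set {1, 4} has 2 states.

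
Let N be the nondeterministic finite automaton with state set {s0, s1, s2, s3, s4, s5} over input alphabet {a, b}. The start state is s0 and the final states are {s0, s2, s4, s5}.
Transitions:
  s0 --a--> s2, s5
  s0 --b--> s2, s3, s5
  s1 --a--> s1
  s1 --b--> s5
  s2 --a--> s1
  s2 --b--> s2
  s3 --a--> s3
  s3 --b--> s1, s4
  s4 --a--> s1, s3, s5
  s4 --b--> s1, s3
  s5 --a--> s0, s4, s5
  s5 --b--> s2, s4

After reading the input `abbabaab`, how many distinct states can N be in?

Start: {s0}
read a: {s2, s5}
read b: {s2, s4}
read b: {s1, s2, s3}
read a: {s1, s3}
read b: {s1, s4, s5}
read a: {s0, s1, s3, s4, s5}
read a: {s0, s1, s2, s3, s4, s5}
read b: {s1, s2, s3, s4, s5}
Final reachable set {s1, s2, s3, s4, s5} has 5 states.

5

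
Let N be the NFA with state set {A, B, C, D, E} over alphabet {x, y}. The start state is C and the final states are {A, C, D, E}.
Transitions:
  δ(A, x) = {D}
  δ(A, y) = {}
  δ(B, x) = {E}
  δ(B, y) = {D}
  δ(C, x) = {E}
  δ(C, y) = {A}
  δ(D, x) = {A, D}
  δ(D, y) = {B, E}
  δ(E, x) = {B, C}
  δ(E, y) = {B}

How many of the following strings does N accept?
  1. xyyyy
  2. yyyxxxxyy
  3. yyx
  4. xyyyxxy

xyyyy: accepted
yyyxxxxyy: rejected
yyx: rejected
xyyyxxy: accepted

2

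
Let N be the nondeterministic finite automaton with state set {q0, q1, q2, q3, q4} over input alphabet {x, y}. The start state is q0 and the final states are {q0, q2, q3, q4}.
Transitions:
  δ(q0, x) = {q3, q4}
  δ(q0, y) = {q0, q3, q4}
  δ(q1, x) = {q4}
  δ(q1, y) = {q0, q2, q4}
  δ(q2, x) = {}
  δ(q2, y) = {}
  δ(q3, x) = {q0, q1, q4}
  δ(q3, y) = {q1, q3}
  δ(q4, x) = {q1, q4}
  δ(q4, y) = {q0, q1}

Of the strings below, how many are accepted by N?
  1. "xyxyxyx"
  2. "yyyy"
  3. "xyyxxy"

"xyxyxyx": accepted
"yyyy": accepted
"xyyxxy": accepted

3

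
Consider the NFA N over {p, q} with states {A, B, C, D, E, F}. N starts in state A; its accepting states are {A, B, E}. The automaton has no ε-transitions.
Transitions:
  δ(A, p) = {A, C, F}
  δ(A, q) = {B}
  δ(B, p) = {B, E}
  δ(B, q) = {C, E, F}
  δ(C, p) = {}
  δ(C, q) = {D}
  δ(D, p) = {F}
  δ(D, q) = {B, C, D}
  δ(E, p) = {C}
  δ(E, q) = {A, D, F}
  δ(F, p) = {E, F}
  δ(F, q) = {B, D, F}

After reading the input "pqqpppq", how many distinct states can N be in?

Start: {A}
read p: {A, C, F}
read q: {B, D, F}
read q: {B, C, D, E, F}
read p: {B, C, E, F}
read p: {B, C, E, F}
read p: {B, C, E, F}
read q: {A, B, C, D, E, F}
Final reachable set {A, B, C, D, E, F} has 6 states.

6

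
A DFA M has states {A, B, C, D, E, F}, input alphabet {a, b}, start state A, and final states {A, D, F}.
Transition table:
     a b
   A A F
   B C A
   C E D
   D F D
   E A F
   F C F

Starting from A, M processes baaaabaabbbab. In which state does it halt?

D

A --b--> F
F --a--> C
C --a--> E
E --a--> A
A --a--> A
A --b--> F
F --a--> C
C --a--> E
E --b--> F
F --b--> F
F --b--> F
F --a--> C
C --b--> D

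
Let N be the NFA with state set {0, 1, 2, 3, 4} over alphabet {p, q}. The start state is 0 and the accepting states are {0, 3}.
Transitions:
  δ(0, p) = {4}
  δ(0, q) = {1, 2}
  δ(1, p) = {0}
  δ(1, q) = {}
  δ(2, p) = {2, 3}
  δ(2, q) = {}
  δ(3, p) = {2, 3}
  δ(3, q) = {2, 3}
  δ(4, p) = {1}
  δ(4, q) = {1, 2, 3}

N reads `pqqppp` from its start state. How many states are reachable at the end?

Start: {0}
read p: {4}
read q: {1, 2, 3}
read q: {2, 3}
read p: {2, 3}
read p: {2, 3}
read p: {2, 3}
Final reachable set {2, 3} has 2 states.

2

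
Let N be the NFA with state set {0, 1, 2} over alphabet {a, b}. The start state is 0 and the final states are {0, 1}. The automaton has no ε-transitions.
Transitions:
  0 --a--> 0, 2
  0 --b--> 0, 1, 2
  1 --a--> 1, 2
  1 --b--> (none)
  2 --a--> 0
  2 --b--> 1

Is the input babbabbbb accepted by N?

Start: {0}
read b: {0, 1, 2}
read a: {0, 1, 2}
read b: {0, 1, 2}
read b: {0, 1, 2}
read a: {0, 1, 2}
read b: {0, 1, 2}
read b: {0, 1, 2}
read b: {0, 1, 2}
read b: {0, 1, 2}
Reachable ∩ accepting = {0, 1} — nonempty.

accepted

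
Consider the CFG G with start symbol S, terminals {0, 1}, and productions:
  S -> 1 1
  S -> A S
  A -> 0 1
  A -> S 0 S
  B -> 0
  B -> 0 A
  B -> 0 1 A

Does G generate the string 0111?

S ⇒ AS ⇒ 01S ⇒ 0111

yes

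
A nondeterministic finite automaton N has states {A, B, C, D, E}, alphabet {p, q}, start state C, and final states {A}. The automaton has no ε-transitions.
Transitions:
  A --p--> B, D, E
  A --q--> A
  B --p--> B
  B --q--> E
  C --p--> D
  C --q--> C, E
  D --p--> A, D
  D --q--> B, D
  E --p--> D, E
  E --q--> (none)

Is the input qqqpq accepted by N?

rejected

Start: {C}
read q: {C, E}
read q: {C, E}
read q: {C, E}
read p: {D, E}
read q: {B, D}
Reachable ∩ accepting = {} — empty.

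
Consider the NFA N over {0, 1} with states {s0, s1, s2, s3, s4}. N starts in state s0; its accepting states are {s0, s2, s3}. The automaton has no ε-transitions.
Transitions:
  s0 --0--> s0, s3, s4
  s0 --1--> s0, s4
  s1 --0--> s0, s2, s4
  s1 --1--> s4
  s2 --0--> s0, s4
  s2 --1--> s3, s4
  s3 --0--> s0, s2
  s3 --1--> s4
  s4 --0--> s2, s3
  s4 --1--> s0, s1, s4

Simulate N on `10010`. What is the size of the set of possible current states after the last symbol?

4

Start: {s0}
read 1: {s0, s4}
read 0: {s0, s2, s3, s4}
read 0: {s0, s2, s3, s4}
read 1: {s0, s1, s3, s4}
read 0: {s0, s2, s3, s4}
Final reachable set {s0, s2, s3, s4} has 4 states.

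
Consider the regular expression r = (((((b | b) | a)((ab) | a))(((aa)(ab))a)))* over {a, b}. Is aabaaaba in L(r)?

Split into 1 piece aabaaaba; each matches ((((b|b)|a)((ab)|a))(((aa)(ab))a)).

yes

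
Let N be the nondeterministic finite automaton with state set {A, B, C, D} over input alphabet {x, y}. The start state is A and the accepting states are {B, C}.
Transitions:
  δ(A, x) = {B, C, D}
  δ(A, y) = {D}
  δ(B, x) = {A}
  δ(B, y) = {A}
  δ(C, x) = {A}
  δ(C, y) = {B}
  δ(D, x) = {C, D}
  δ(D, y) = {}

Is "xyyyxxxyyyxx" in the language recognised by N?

accepted

Start: {A}
read x: {B, C, D}
read y: {A, B}
read y: {A, D}
read y: {D}
read x: {C, D}
read x: {A, C, D}
read x: {A, B, C, D}
read y: {A, B, D}
read y: {A, D}
read y: {D}
read x: {C, D}
read x: {A, C, D}
Reachable ∩ accepting = {C} — nonempty.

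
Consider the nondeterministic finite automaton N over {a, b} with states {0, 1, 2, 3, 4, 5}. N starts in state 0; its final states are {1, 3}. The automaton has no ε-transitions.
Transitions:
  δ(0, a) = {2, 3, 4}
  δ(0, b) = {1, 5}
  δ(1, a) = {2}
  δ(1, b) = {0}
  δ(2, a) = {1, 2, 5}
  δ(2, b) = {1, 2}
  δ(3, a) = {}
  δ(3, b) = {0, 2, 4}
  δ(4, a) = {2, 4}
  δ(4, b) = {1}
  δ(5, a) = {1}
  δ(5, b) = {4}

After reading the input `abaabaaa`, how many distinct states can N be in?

4

Start: {0}
read a: {2, 3, 4}
read b: {0, 1, 2, 4}
read a: {1, 2, 3, 4, 5}
read a: {1, 2, 4, 5}
read b: {0, 1, 2, 4}
read a: {1, 2, 3, 4, 5}
read a: {1, 2, 4, 5}
read a: {1, 2, 4, 5}
Final reachable set {1, 2, 4, 5} has 4 states.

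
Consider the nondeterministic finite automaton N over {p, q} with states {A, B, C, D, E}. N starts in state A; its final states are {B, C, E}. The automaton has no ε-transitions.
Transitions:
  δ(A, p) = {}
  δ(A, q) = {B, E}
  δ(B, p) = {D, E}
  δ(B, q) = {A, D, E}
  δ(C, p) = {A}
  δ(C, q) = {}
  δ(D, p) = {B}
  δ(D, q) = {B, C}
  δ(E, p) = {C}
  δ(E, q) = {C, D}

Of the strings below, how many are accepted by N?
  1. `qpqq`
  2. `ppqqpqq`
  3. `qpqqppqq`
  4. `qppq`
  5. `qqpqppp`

`qpqq`: accepted
`ppqqpqq`: rejected
`qpqqppqq`: accepted
`qppq`: accepted
`qqpqppp`: accepted

4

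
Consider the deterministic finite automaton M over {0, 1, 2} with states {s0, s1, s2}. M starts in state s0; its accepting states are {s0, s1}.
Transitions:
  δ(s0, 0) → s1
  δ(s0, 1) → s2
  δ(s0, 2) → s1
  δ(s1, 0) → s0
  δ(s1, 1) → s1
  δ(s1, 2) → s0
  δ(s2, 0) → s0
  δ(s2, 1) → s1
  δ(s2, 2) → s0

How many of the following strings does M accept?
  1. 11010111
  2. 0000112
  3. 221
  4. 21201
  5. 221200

11010111: accepted
0000112: accepted
221: rejected
21201: accepted
221200: accepted

4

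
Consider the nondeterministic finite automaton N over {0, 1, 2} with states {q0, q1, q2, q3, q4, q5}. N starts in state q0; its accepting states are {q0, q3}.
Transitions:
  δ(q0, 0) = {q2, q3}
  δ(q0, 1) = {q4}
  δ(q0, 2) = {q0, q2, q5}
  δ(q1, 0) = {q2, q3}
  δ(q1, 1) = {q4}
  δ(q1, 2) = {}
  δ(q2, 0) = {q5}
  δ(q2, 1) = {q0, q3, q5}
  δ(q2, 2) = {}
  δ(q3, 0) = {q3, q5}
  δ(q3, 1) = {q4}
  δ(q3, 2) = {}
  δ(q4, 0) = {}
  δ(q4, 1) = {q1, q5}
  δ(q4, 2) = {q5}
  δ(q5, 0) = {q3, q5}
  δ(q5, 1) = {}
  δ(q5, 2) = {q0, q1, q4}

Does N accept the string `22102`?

accepted

Start: {q0}
read 2: {q0, q2, q5}
read 2: {q0, q1, q2, q4, q5}
read 1: {q0, q1, q3, q4, q5}
read 0: {q2, q3, q5}
read 2: {q0, q1, q4}
Reachable ∩ accepting = {q0} — nonempty.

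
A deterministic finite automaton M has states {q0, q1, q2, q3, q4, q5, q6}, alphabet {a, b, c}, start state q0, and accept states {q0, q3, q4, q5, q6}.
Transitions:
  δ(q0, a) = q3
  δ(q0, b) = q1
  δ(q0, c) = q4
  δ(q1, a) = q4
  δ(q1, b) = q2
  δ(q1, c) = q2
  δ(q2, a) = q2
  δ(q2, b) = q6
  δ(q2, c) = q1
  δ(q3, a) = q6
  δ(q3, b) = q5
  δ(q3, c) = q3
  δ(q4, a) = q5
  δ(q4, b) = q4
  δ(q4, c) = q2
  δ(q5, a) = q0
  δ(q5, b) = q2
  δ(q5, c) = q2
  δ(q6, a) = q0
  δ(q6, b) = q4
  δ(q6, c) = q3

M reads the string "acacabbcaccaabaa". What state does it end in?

q0 --a--> q3
q3 --c--> q3
q3 --a--> q6
q6 --c--> q3
q3 --a--> q6
q6 --b--> q4
q4 --b--> q4
q4 --c--> q2
q2 --a--> q2
q2 --c--> q1
q1 --c--> q2
q2 --a--> q2
q2 --a--> q2
q2 --b--> q6
q6 --a--> q0
q0 --a--> q3

q3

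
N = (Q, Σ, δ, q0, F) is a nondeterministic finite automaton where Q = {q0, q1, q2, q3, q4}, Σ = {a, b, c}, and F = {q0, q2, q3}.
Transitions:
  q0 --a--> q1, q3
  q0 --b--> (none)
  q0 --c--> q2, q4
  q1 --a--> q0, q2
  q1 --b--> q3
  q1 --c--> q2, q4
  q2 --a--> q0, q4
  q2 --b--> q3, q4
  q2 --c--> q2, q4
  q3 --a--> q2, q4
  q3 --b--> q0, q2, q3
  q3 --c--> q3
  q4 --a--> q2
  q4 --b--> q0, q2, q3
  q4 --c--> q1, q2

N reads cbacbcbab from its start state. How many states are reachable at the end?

Start: {q0}
read c: {q2, q4}
read b: {q0, q2, q3, q4}
read a: {q0, q1, q2, q3, q4}
read c: {q1, q2, q3, q4}
read b: {q0, q2, q3, q4}
read c: {q1, q2, q3, q4}
read b: {q0, q2, q3, q4}
read a: {q0, q1, q2, q3, q4}
read b: {q0, q2, q3, q4}
Final reachable set {q0, q2, q3, q4} has 4 states.

4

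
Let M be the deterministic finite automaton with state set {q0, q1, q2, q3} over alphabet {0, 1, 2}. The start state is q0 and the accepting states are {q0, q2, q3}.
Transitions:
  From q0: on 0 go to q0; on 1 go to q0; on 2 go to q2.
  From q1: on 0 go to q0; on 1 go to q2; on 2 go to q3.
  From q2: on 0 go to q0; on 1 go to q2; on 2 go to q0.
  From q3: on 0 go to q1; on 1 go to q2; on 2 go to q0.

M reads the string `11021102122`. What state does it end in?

q0 --1--> q0
q0 --1--> q0
q0 --0--> q0
q0 --2--> q2
q2 --1--> q2
q2 --1--> q2
q2 --0--> q0
q0 --2--> q2
q2 --1--> q2
q2 --2--> q0
q0 --2--> q2

q2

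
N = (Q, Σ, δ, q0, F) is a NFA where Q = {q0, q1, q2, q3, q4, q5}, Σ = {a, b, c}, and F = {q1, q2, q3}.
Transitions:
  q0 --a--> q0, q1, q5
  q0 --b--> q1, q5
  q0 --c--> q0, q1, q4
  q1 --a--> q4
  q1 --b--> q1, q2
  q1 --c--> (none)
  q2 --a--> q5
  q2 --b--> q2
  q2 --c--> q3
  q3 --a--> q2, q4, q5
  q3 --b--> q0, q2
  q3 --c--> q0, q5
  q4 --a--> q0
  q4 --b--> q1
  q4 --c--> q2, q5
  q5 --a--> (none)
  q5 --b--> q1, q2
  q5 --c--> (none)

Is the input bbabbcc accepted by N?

rejected

Start: {q0}
read b: {q1, q5}
read b: {q1, q2}
read a: {q4, q5}
read b: {q1, q2}
read b: {q1, q2}
read c: {q3}
read c: {q0, q5}
Reachable ∩ accepting = {} — empty.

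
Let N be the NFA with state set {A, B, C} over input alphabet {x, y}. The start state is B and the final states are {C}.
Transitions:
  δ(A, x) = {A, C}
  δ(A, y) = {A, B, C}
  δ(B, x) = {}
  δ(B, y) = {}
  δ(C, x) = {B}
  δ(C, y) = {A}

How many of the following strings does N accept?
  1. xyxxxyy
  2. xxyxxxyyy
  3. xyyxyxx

0

xyxxxyy: rejected
xxyxxxyyy: rejected
xyyxyxx: rejected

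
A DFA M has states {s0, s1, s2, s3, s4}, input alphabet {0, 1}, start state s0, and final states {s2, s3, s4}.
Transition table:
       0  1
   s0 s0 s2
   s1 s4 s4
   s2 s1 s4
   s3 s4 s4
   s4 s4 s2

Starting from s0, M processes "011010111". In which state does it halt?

s4

s0 --0--> s0
s0 --1--> s2
s2 --1--> s4
s4 --0--> s4
s4 --1--> s2
s2 --0--> s1
s1 --1--> s4
s4 --1--> s2
s2 --1--> s4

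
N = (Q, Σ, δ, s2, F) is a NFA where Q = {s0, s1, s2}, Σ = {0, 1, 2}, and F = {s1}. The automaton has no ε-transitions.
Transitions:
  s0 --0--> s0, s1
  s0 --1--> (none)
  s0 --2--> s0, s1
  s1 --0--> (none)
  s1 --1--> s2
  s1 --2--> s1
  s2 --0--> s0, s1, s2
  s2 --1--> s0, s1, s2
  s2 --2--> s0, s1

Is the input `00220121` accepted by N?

Start: {s2}
read 0: {s0, s1, s2}
read 0: {s0, s1, s2}
read 2: {s0, s1}
read 2: {s0, s1}
read 0: {s0, s1}
read 1: {s2}
read 2: {s0, s1}
read 1: {s2}
Reachable ∩ accepting = {} — empty.

rejected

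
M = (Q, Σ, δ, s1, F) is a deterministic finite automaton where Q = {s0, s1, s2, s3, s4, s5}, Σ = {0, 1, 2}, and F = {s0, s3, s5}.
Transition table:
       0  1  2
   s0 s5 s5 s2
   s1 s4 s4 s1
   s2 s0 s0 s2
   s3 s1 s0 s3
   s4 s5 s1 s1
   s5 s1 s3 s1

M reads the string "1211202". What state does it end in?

s1 --1--> s4
s4 --2--> s1
s1 --1--> s4
s4 --1--> s1
s1 --2--> s1
s1 --0--> s4
s4 --2--> s1

s1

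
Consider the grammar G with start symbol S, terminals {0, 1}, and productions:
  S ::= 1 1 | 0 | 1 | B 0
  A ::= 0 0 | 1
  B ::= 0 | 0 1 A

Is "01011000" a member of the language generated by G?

no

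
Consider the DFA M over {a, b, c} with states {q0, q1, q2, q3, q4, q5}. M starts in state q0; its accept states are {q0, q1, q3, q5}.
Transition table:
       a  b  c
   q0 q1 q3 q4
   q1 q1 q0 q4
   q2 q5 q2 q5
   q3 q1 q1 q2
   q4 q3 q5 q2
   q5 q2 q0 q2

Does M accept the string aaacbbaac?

rejected

q0 --a--> q1
q1 --a--> q1
q1 --a--> q1
q1 --c--> q4
q4 --b--> q5
q5 --b--> q0
q0 --a--> q1
q1 --a--> q1
q1 --c--> q4
End in state q4, which is not an accepting state.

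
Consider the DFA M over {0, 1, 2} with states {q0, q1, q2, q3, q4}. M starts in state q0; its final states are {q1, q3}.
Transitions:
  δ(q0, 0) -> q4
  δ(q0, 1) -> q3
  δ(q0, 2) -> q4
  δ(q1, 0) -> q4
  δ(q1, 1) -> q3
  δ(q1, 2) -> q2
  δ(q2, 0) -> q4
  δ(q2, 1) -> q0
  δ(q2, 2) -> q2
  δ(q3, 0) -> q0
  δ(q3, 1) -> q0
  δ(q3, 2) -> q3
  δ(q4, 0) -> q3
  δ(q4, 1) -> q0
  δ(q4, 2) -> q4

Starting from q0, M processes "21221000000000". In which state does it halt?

q0

q0 --2--> q4
q4 --1--> q0
q0 --2--> q4
q4 --2--> q4
q4 --1--> q0
q0 --0--> q4
q4 --0--> q3
q3 --0--> q0
q0 --0--> q4
q4 --0--> q3
q3 --0--> q0
q0 --0--> q4
q4 --0--> q3
q3 --0--> q0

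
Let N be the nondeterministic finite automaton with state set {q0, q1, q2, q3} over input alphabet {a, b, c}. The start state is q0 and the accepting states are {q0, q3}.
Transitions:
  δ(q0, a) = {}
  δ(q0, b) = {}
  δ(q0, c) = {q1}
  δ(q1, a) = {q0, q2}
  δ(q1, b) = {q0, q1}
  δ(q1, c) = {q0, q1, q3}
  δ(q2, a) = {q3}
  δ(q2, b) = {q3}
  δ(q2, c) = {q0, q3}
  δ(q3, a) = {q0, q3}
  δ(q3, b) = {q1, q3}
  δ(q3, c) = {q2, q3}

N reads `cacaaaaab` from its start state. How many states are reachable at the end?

2

Start: {q0}
read c: {q1}
read a: {q0, q2}
read c: {q0, q1, q3}
read a: {q0, q2, q3}
read a: {q0, q3}
read a: {q0, q3}
read a: {q0, q3}
read a: {q0, q3}
read b: {q1, q3}
Final reachable set {q1, q3} has 2 states.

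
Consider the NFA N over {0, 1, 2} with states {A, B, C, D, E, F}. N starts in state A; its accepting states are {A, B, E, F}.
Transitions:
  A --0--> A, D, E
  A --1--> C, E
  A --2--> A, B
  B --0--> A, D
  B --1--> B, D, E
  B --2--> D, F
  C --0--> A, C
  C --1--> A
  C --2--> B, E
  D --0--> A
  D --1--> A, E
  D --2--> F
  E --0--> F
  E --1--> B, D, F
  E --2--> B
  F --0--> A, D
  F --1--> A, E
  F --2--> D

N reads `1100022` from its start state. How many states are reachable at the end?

4

Start: {A}
read 1: {C, E}
read 1: {A, B, D, F}
read 0: {A, D, E}
read 0: {A, D, E, F}
read 0: {A, D, E, F}
read 2: {A, B, D, F}
read 2: {A, B, D, F}
Final reachable set {A, B, D, F} has 4 states.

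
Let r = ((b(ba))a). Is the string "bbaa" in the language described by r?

yes

Split as bba·a: (b(ba)) matches bba and a matches a.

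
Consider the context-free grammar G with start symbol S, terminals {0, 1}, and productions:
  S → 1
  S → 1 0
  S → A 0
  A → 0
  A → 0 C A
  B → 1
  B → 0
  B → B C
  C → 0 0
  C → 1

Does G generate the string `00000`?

yes

S ⇒ A0 ⇒ 0CA0 ⇒ 000A0 ⇒ 00000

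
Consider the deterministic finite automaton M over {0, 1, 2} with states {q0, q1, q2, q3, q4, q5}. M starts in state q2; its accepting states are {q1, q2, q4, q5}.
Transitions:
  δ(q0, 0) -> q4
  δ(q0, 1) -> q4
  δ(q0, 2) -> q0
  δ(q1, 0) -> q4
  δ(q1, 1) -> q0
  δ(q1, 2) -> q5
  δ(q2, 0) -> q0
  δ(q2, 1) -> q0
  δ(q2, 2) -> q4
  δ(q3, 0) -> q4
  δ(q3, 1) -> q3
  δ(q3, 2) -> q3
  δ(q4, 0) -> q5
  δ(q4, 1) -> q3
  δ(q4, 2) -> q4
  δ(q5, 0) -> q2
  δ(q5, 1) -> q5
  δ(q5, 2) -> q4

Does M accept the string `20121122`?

rejected

q2 --2--> q4
q4 --0--> q5
q5 --1--> q5
q5 --2--> q4
q4 --1--> q3
q3 --1--> q3
q3 --2--> q3
q3 --2--> q3
End in state q3, which is not an accepting state.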